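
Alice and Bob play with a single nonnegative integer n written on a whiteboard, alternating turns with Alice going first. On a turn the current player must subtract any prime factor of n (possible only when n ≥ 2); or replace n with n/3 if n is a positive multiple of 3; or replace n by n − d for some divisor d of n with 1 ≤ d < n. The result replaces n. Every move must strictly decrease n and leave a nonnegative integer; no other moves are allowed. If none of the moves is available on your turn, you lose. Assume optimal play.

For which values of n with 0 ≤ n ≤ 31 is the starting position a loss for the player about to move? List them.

Positions with no move are L. A position that does have a move is losing for the player to move precisely when every available move leads to a winning position for the opponent. Fill in the labels:
n=0: no move → L
n=1: no move → L
n=2: reaches L-position 0 → W
n=3: reaches L-position 0 → W
n=4: only reaches 2(W), 3(W), all W → L
n=5: reaches L-position 0 → W
n=6: reaches L-position 4 → W
n=7: reaches L-position 0 → W
n=8: reaches L-position 4 → W
n=9: only reaches 3(W), 6(W), 8(W), all W → L
n=10: reaches L-position 9 → W
n=11: reaches L-position 0 → W
n=12: reaches L-position 4 → W
n=13: reaches L-position 0 → W
n=14: only reaches 7(W), 12(W), 13(W), all W → L
n=15: reaches L-position 14 → W
n=16: reaches L-position 14 → W
n=17: reaches L-position 0 → W
n=18: reaches L-position 9 → W
n=19: reaches L-position 0 → W
n=20: only reaches 10(W), 15(W), 16(W), 18(W), 19(W), all W → L
n=21: reaches L-position 14 → W
n=22: reaches L-position 20 → W
n=23: reaches L-position 0 → W
n=24: reaches L-position 20 → W
n=25: reaches L-position 20 → W
n=26: only reaches 13(W), 24(W), 25(W), all W → L
n=27: reaches L-position 9 → W
n=28: reaches L-position 14 → W
n=29: reaches L-position 0 → W
n=30: reaches L-position 20 → W
n=31: reaches L-position 0 → W
The losing starting values of n are exactly the entries labelled L in this table (7 of them).

0, 1, 4, 9, 14, 20, 26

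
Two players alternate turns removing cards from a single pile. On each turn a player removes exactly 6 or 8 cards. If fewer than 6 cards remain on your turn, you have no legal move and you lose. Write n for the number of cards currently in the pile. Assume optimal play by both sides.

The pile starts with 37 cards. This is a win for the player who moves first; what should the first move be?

Remove 6, leaving 31.

Compute win/loss labels from the base case upward. A position with no move is L. Any other position is W if it can reach an L in one move, else L.
n=0: no move → L
n=1: no move → L
n=2: no move → L
n=3: no move → L
n=4: no move → L
n=5: no move → L
n=6: W (go to 0, an L position)
n=7: W (go to 1, an L position)
n=8: W (go to 2, an L position)
n=9: W (go to 3, an L position)
n=10: W (go to 4, an L position)
n=11: W (go to 5, an L position)
n=12: W (go to 4, an L position)
n=13: W (go to 5, an L position)
n=14: L (options 8(W), 6(W) are all W)
n=15: L (options 9(W), 7(W) are all W)
n=16: L (options 10(W), 8(W) are all W)
n=17: L (options 11(W), 9(W) are all W)
n=18: L (options 12(W), 10(W) are all W)
n=19: L (options 13(W), 11(W) are all W)
n=20: W (go to 14, an L position)
n=21: W (go to 15, an L position)
n=22: W (go to 16, an L position)
n=23: W (go to 17, an L position)
n=24: W (go to 18, an L position)
n=25: W (go to 19, an L position)
n=26: W (go to 18, an L position)
n=27: W (go to 19, an L position)
n=28: L (options 22(W), 20(W) are all W)
n=29: L (options 23(W), 21(W) are all W)
n=30: L (options 24(W), 22(W) are all W)
n=31: L (options 25(W), 23(W) are all W)
n=32: L (options 26(W), 24(W) are all W)
n=33: L (options 27(W), 25(W) are all W)
n=34: W (go to 28, an L position)
n=35: W (go to 29, an L position)
n=36: W (go to 30, an L position)
n=37: W (go to 31, an L position)
From 37, the L positions reachable in one move are: 31, 29. Any move reaching one of these is winning.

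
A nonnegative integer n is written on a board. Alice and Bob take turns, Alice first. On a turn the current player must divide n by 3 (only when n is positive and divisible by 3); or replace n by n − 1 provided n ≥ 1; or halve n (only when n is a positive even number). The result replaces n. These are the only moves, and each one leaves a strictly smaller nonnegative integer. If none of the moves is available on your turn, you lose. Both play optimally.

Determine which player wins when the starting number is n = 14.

Alice wins.

Work bottom-up. With no move the player to move loses. Otherwise the position is W if at least one move leads to an L position for the opponent, and L if every move leads to a W.
n=0: no move → L
n=1: W (go to 0, an L position)
n=2: L (sole option 1(W) is W)
n=3: W (go to 2, an L position)
n=4: W (go to 2, an L position)
n=5: L (sole option 4(W) is W)
n=6: W (go to 2, an L position)
n=7: L (sole option 6(W) is W)
n=8: W (go to 7, an L position)
n=9: L (options 3(W), 8(W) are all W)
n=10: W (go to 5, an L position)
n=11: L (sole option 10(W) is W)
n=12: W (go to 11, an L position)
n=13: L (sole option 12(W) is W)
n=14: W (go to 7, an L position)
From 14 Alice can move to 7, reaching an L position.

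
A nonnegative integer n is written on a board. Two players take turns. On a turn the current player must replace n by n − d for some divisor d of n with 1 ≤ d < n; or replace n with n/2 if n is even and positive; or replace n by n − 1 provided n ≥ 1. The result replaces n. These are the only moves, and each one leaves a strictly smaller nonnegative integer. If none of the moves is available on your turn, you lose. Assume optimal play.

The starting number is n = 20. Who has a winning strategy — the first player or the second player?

Label each position W (a win for the player to move) or L (a loss). A position with no legal move is L; any other position is W exactly when some move reaches an L, and L when every move reaches a W.
n=0: no move → L
n=1: can move to 0, which is L ⇒ W
n=2: the only move is to 1(W), a W ⇒ L
n=3: can move to 2, which is L ⇒ W
n=4: can move to 2, which is L ⇒ W
n=5: the only move is to 4(W), a W ⇒ L
n=6: can move to 5, which is L ⇒ W
n=7: the only move is to 6(W), a W ⇒ L
n=8: can move to 7, which is L ⇒ W
n=9: moves to 6(W), 8(W); every one is W ⇒ L
n=10: can move to 5, which is L ⇒ W
n=11: the only move is to 10(W), a W ⇒ L
n=12: can move to 9, which is L ⇒ W
n=13: the only move is to 12(W), a W ⇒ L
n=14: can move to 7, which is L ⇒ W
n=15: moves to 10(W), 12(W), 14(W); every one is W ⇒ L
n=16: can move to 15, which is L ⇒ W
n=17: the only move is to 16(W), a W ⇒ L
n=18: can move to 9, which is L ⇒ W
n=19: the only move is to 18(W), a W ⇒ L
n=20: can move to 15, which is L ⇒ W
The starting position 20 is W: the player to move should move to 15, handing over an L position.

The first player wins.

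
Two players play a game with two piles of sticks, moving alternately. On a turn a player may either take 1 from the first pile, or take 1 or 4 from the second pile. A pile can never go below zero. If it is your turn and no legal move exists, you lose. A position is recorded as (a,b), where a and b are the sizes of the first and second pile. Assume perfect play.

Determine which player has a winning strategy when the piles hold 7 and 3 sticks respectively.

Label each position W (a win for the player to move) or L (a loss). A position with no legal move is L; any other position is W exactly when some move reaches an L, and L when every move reaches a W.
No move ever increases a pile, so every position that can arise here has a ≤ 7 and b ≤ 3; it is enough to label the cells with 0 ≤ a ≤ 7 and 0 ≤ b ≤ 3.
Every move lowers a or b (never raises either), so fill the grid row by row in increasing a, and left to right within a row: each cell's successors are then already labelled.
      b=0  b=1  b=2  b=3
a=0:    L    W    L    W
a=1:    W    L    W    L
a=2:    L    W    L    W
a=3:    W    L    W    L
a=4:    L    W    L    W
a=5:    W    L    W    L
a=6:    L    W    L    W
a=7:    W    L    W    L
Cells with no legal move (terminal, hence L): (0,0).
The remaining L cells, each justified by listing all of its moves:
(0,2): L (sole option (0,1)(W) is W)
(1,1): L (options (0,1)(W), (1,0)(W) are all W)
(1,3): L (options (0,3)(W), (1,2)(W) are all W)
(2,0): L (sole option (1,0)(W) is W)
(2,2): L (options (1,2)(W), (2,1)(W) are all W)
(3,1): L (options (2,1)(W), (3,0)(W) are all W)
(3,3): L (options (2,3)(W), (3,2)(W) are all W)
(4,0): L (sole option (3,0)(W) is W)
(4,2): L (options (3,2)(W), (4,1)(W) are all W)
(5,1): L (options (4,1)(W), (5,0)(W) are all W)
(5,3): L (options (4,3)(W), (5,2)(W) are all W)
(6,0): L (sole option (5,0)(W) is W)
(6,2): L (options (5,2)(W), (6,1)(W) are all W)
(7,1): L (options (6,1)(W), (7,0)(W) are all W)
(7,3): L (options (6,3)(W), (7,2)(W) are all W)
Every other cell has at least one move into one of the L cells above, so it is W.
The starting position (7,3) is L: whatever the player to move does, the opponent receives a W position.

The second player wins.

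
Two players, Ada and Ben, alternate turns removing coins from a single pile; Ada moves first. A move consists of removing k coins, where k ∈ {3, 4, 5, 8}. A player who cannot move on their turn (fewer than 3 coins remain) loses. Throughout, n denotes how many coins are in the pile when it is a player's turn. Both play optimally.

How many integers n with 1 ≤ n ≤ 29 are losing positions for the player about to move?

8

Use the standard recursion: the mover loses at a terminal position; elsewhere, the mover wins exactly when some move hands the opponent an L position.
n=0: no move → L
n=1: no move → L
n=2: no move → L
n=3: can move to 0, which is L ⇒ W
n=4: can move to 1, which is L ⇒ W
n=5: can move to 2, which is L ⇒ W
n=6: can move to 2, which is L ⇒ W
n=7: can move to 2, which is L ⇒ W
n=8: can move to 0, which is L ⇒ W
n=9: can move to 1, which is L ⇒ W
n=10: can move to 2, which is L ⇒ W
n=11: moves to 8(W), 7(W), 6(W), 3(W); every one is W ⇒ L
n=12: moves to 9(W), 8(W), 7(W), 4(W); every one is W ⇒ L
n=13: moves to 10(W), 9(W), 8(W), 5(W); every one is W ⇒ L
n=14: can move to 11, which is L ⇒ W
n=15: can move to 12, which is L ⇒ W
n=16: can move to 13, which is L ⇒ W
n=17: can move to 13, which is L ⇒ W
n=18: can move to 13, which is L ⇒ W
n=19: can move to 11, which is L ⇒ W
n=20: can move to 12, which is L ⇒ W
n=21: can move to 13, which is L ⇒ W
n=22: moves to 19(W), 18(W), 17(W), 14(W); every one is W ⇒ L
n=23: moves to 20(W), 19(W), 18(W), 15(W); every one is W ⇒ L
n=24: moves to 21(W), 20(W), 19(W), 16(W); every one is W ⇒ L
n=25: can move to 22, which is L ⇒ W
n=26: can move to 23, which is L ⇒ W
n=27: can move to 24, which is L ⇒ W
n=28: can move to 24, which is L ⇒ W
n=29: can move to 24, which is L ⇒ W
L entries with 1 ≤ n ≤ 29 (n=0 is outside the asked range and is not counted): n = 1, 2, 11, 12, 13, 22, 23, 24; that makes 8.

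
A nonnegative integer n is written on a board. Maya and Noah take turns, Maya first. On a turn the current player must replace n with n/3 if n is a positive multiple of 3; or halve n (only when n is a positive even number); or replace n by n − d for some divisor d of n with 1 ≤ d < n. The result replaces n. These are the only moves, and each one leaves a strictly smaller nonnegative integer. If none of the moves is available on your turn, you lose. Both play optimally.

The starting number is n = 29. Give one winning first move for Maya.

Move to 28.

Positions with no move are L. A position that does have a move is losing for the player to move precisely when every available move leads to a winning position for the opponent. Fill in the labels:
n=0: no move → L
n=1: no move → L
n=2: W (go to 1, an L position)
n=3: W (go to 1, an L position)
n=4: L (options 2(W), 3(W) are all W)
n=5: W (go to 4, an L position)
n=6: W (go to 4, an L position)
n=7: L (sole option 6(W) is W)
n=8: W (go to 4, an L position)
n=9: L (options 3(W), 6(W), 8(W) are all W)
n=10: W (go to 9, an L position)
n=11: L (sole option 10(W) is W)
n=12: W (go to 4, an L position)
n=13: L (sole option 12(W) is W)
n=14: W (go to 7, an L position)
n=15: L (options 5(W), 10(W), 12(W), 14(W) are all W)
n=16: W (go to 15, an L position)
n=17: L (sole option 16(W) is W)
n=18: W (go to 9, an L position)
n=19: L (sole option 18(W) is W)
n=20: W (go to 15, an L position)
n=21: W (go to 7, an L position)
n=22: W (go to 11, an L position)
n=23: L (sole option 22(W) is W)
n=24: W (go to 23, an L position)
n=25: L (options 20(W), 24(W) are all W)
n=26: W (go to 13, an L position)
n=27: W (go to 9, an L position)
n=28: L (options 14(W), 21(W), 24(W), 26(W), 27(W) are all W)
n=29: W (go to 28, an L position)
From 29, the L positions reachable in one move are: 28.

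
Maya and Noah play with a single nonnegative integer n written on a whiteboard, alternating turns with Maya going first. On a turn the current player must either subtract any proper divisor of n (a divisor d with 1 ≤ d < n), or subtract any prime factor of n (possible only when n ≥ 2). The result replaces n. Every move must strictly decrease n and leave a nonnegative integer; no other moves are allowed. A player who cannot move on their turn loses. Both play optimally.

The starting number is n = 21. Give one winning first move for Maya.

Label each position W (a win for the player to move) or L (a loss). A position with no legal move is L; any other position is W exactly when some move reaches an L, and L when every move reaches a W.
n=0: no move → L
n=1: no move → L
n=2: →0(L), so W
n=3: →0(L), so W
n=4: →2(W), 3(W) — all W, so L
n=5: →0(L), so W
n=6: →4(L), so W
n=7: →0(L), so W
n=8: →4(L), so W
n=9: →6(W), 8(W) — all W, so L
n=10: →9(L), so W
n=11: →0(L), so W
n=12: →9(L), so W
n=13: →0(L), so W
n=14: →7(W), 12(W), 13(W) — all W, so L
n=15: →14(L), so W
n=16: →14(L), so W
n=17: →0(L), so W
n=18: →9(L), so W
n=19: →0(L), so W
n=20: →10(W), 15(W), 16(W), 18(W), 19(W) — all W, so L
n=21: →14(L), so W
From 21, the L positions reachable in one move are: 14, 20. Any move reaching one of these is winning.

Move to 14.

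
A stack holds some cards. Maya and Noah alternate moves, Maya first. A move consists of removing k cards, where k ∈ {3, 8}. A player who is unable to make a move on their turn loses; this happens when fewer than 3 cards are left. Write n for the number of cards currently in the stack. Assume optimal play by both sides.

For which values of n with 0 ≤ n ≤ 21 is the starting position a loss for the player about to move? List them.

0, 1, 2, 6, 7, 11, 12, 13, 17, 18

Work bottom-up. With no move the player to move loses. Otherwise the position is W if at least one move leads to an L position for the opponent, and L if every move leads to a W.
n=0: no move → L
n=1: no move → L
n=2: no move → L
n=3: reaches L-position 0 → W
n=4: reaches L-position 1 → W
n=5: reaches L-position 2 → W
n=6: only reaches 3(W), which is W → L
n=7: only reaches 4(W), which is W → L
n=8: reaches L-position 0 → W
n=9: reaches L-position 6 → W
n=10: reaches L-position 7 → W
n=11: only reaches 8(W), 3(W), all W → L
n=12: only reaches 9(W), 4(W), all W → L
n=13: only reaches 10(W), 5(W), all W → L
n=14: reaches L-position 11 → W
n=15: reaches L-position 12 → W
n=16: reaches L-position 13 → W
n=17: only reaches 14(W), 9(W), all W → L
n=18: only reaches 15(W), 10(W), all W → L
n=19: reaches L-position 11 → W
n=20: reaches L-position 17 → W
n=21: reaches L-position 18 → W
The losing starting values of n are exactly the entries labelled L in this table (10 of them).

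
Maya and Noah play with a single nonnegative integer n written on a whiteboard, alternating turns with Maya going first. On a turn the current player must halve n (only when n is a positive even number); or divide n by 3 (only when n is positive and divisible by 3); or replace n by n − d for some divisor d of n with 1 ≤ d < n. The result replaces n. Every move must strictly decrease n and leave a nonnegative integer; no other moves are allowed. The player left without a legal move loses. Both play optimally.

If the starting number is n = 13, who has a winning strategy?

Noah wins.

Build the W/L table. Terminal = L. A non-terminal position is W if it has a move to some L; otherwise it is L.
n=0: no move → L
n=1: no move → L
n=2: reaches L-position 1 → W
n=3: reaches L-position 1 → W
n=4: only reaches 2(W), 3(W), all W → L
n=5: reaches L-position 4 → W
n=6: reaches L-position 4 → W
n=7: only reaches 6(W), which is W → L
n=8: reaches L-position 4 → W
n=9: only reaches 3(W), 6(W), 8(W), all W → L
n=10: reaches L-position 9 → W
n=11: only reaches 10(W), which is W → L
n=12: reaches L-position 4 → W
n=13: only reaches 12(W), which is W → L
The starting position 13 is L: whatever Maya does, the opponent receives a W position.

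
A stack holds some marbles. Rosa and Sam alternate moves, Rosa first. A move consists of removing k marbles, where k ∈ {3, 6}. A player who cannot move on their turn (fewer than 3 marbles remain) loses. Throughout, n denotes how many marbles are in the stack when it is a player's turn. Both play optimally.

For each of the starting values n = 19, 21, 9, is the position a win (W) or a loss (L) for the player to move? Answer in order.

Use the standard recursion: the mover loses at a terminal position; elsewhere, the mover wins exactly when some move hands the opponent an L position.
n=0: no move → L
n=1: no move → L
n=2: no move → L
n=3: →0(L), so W
n=4: →1(L), so W
n=5: →2(L), so W
n=6: →0(L), so W
n=7: →1(L), so W
n=8: →2(L), so W
n=9: →6(W), 3(W) — all W, so L
n=10: →7(W), 4(W) — all W, so L
n=11: →8(W), 5(W) — all W, so L
n=12: →9(L), so W
n=13: →10(L), so W
n=14: →11(L), so W
n=15: →9(L), so W
n=16: →10(L), so W
n=17: →11(L), so W
n=18: →15(W), 12(W) — all W, so L
n=19: →16(W), 13(W) — all W, so L
n=20: →17(W), 14(W) — all W, so L
n=21: →18(L), so W

19: L, 21: W, 9: L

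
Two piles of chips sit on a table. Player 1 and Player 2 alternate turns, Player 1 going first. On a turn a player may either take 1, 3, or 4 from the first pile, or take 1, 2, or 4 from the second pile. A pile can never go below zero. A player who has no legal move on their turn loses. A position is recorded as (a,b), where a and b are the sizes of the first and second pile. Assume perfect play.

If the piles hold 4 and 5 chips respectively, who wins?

Work bottom-up. With no move the player to move loses. Otherwise the position is W if at least one move leads to an L position for the opponent, and L if every move leads to a W.
No move ever increases a pile, so every position that can arise here has a ≤ 4 and b ≤ 5; it is enough to label the cells with 0 ≤ a ≤ 4 and 0 ≤ b ≤ 5.
Every move lowers a or b (never raises either), so fill the grid row by row in increasing a, and left to right within a row: each cell's successors are then already labelled.
      b=0  b=1  b=2  b=3  b=4  b=5
a=0:    L    W    W    L    W    W
a=1:    W    L    W    W    L    W
a=2:    L    W    W    L    W    W
a=3:    W    L    W    W    L    W
a=4:    W    W    L    W    W    L
Cells with no legal move (terminal, hence L): (0,0).
The remaining L cells, each justified by listing all of its moves:
(0,3): moves to (0,2)(W), (0,1)(W); every one is W ⇒ L
(1,1): moves to (0,1)(W), (1,0)(W); every one is W ⇒ L
(1,4): moves to (0,4)(W), (1,3)(W), (1,2)(W), (1,0)(W); every one is W ⇒ L
(2,0): the only move is to (1,0)(W), a W ⇒ L
(2,3): moves to (1,3)(W), (2,2)(W), (2,1)(W); every one is W ⇒ L
(3,1): moves to (2,1)(W), (0,1)(W), (3,0)(W); every one is W ⇒ L
(3,4): moves to (2,4)(W), (0,4)(W), (3,3)(W), (3,2)(W), (3,0)(W); every one is W ⇒ L
(4,2): moves to (3,2)(W), (1,2)(W), (0,2)(W), (4,1)(W), (4,0)(W); every one is W ⇒ L
(4,5): moves to (3,5)(W), (1,5)(W), (0,5)(W), (4,4)(W), (4,3)(W), (4,1)(W); every one is W ⇒ L
Every other cell has at least one move into one of the L cells above, so it is W.
Every move from (4,5) reaches a W position, so the mover loses.

Player 2 wins.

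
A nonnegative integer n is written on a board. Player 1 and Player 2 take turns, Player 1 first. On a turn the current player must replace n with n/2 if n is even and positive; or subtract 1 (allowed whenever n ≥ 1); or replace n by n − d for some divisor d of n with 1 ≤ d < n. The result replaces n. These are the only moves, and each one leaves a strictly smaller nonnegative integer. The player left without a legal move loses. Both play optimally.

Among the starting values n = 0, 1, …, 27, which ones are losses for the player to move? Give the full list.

0, 2, 5, 7, 9, 11, 13, 15, 17, 19, 21, 23, 25, 27

Build the W/L table. Terminal = L. A non-terminal position is W if it has a move to some L; otherwise it is L.
n=0: no move → L
n=1: can move to 0, which is L ⇒ W
n=2: the only move is to 1(W), a W ⇒ L
n=3: can move to 2, which is L ⇒ W
n=4: can move to 2, which is L ⇒ W
n=5: the only move is to 4(W), a W ⇒ L
n=6: can move to 5, which is L ⇒ W
n=7: the only move is to 6(W), a W ⇒ L
n=8: can move to 7, which is L ⇒ W
n=9: moves to 6(W), 8(W); every one is W ⇒ L
n=10: can move to 5, which is L ⇒ W
n=11: the only move is to 10(W), a W ⇒ L
n=12: can move to 9, which is L ⇒ W
n=13: the only move is to 12(W), a W ⇒ L
n=14: can move to 7, which is L ⇒ W
n=15: moves to 10(W), 12(W), 14(W); every one is W ⇒ L
n=16: can move to 15, which is L ⇒ W
n=17: the only move is to 16(W), a W ⇒ L
n=18: can move to 9, which is L ⇒ W
n=19: the only move is to 18(W), a W ⇒ L
n=20: can move to 15, which is L ⇒ W
n=21: moves to 14(W), 18(W), 20(W); every one is W ⇒ L
n=22: can move to 11, which is L ⇒ W
n=23: the only move is to 22(W), a W ⇒ L
n=24: can move to 21, which is L ⇒ W
n=25: moves to 20(W), 24(W); every one is W ⇒ L
n=26: can move to 13, which is L ⇒ W
n=27: moves to 18(W), 24(W), 26(W); every one is W ⇒ L
The losing starting values of n are exactly the entries labelled L in this table (14 of them).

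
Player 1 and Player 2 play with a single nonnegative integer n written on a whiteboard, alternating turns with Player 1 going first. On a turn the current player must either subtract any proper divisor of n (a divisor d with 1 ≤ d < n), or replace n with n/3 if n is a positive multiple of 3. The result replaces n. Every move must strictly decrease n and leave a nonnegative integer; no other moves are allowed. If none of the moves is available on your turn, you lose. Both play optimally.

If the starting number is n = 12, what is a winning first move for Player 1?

Classify positions by backward induction: terminal positions (no move available) are L. From any other position, the mover wins iff some move reaches an L.
n=0: no move → L
n=1: no move → L
n=2: can move to 1, which is L ⇒ W
n=3: can move to 1, which is L ⇒ W
n=4: moves to 2(W), 3(W); every one is W ⇒ L
n=5: can move to 4, which is L ⇒ W
n=6: can move to 4, which is L ⇒ W
n=7: the only move is to 6(W), a W ⇒ L
n=8: can move to 4, which is L ⇒ W
n=9: moves to 3(W), 6(W), 8(W); every one is W ⇒ L
n=10: can move to 9, which is L ⇒ W
n=11: the only move is to 10(W), a W ⇒ L
n=12: can move to 4, which is L ⇒ W
From 12, the L positions reachable in one move are: 4, 9, 11. Any move reaching one of these is winning.

Move to 4.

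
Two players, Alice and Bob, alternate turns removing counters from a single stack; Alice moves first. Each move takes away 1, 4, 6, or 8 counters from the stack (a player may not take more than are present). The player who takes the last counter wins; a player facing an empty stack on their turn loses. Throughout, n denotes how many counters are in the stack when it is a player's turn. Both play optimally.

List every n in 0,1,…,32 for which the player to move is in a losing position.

0, 2, 5, 7, 12, 14, 17, 19, 24, 26, 29, 31

Compute win/loss labels from the base case upward. A position with no move is L. Any other position is W if it can reach an L in one move, else L.
n=0: no move → L
n=1: can move to 0, which is L ⇒ W
n=2: the only move is to 1(W), a W ⇒ L
n=3: can move to 2, which is L ⇒ W
n=4: can move to 0, which is L ⇒ W
n=5: moves to 4(W), 1(W); every one is W ⇒ L
n=6: can move to 5, which is L ⇒ W
n=7: moves to 6(W), 3(W), 1(W); every one is W ⇒ L
n=8: can move to 7, which is L ⇒ W
n=9: can move to 5, which is L ⇒ W
n=10: can move to 2, which is L ⇒ W
n=11: can move to 7, which is L ⇒ W
n=12: moves to 11(W), 8(W), 6(W), 4(W); every one is W ⇒ L
n=13: can move to 12, which is L ⇒ W
n=14: moves to 13(W), 10(W), 8(W), 6(W); every one is W ⇒ L
n=15: can move to 14, which is L ⇒ W
n=16: can move to 12, which is L ⇒ W
n=17: moves to 16(W), 13(W), 11(W), 9(W); every one is W ⇒ L
n=18: can move to 17, which is L ⇒ W
n=19: moves to 18(W), 15(W), 13(W), 11(W); every one is W ⇒ L
n=20: can move to 19, which is L ⇒ W
n=21: can move to 17, which is L ⇒ W
n=22: can move to 14, which is L ⇒ W
n=23: can move to 19, which is L ⇒ W
n=24: moves to 23(W), 20(W), 18(W), 16(W); every one is W ⇒ L
n=25: can move to 24, which is L ⇒ W
n=26: moves to 25(W), 22(W), 20(W), 18(W); every one is W ⇒ L
n=27: can move to 26, which is L ⇒ W
n=28: can move to 24, which is L ⇒ W
n=29: moves to 28(W), 25(W), 23(W), 21(W); every one is W ⇒ L
n=30: can move to 29, which is L ⇒ W
n=31: moves to 30(W), 27(W), 25(W), 23(W); every one is W ⇒ L
n=32: can move to 31, which is L ⇒ W
Reading off the rows marked L gives the requested list; there are 12 such values of n.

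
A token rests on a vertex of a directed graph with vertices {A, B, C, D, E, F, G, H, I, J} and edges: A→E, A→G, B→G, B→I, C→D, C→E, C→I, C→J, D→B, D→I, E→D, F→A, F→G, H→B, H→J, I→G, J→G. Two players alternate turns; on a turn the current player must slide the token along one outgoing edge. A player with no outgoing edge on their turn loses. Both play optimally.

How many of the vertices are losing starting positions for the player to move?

Compute win/loss labels from the base case upward. A position with no move is L. Any other position is W if it can reach an L in one move, else L.
Every edge goes from a vertex to one that appears earlier in the order G, I, B, D, E, J, C, A, F, H, so processing vertices in that order labels each vertex after all of its successors.
G: no outgoing edge → L
I: can move to G, which is L ⇒ W
B: can move to G, which is L ⇒ W
D: moves to B(W), I(W); every one is W ⇒ L
E: can move to D, which is L ⇒ W
J: can move to G, which is L ⇒ W
C: can move to D, which is L ⇒ W
A: can move to G, which is L ⇒ W
F: can move to G, which is L ⇒ W
H: moves to J(W), B(W); every one is W ⇒ L
The L vertices are D, G, H; that is 3 in all.

3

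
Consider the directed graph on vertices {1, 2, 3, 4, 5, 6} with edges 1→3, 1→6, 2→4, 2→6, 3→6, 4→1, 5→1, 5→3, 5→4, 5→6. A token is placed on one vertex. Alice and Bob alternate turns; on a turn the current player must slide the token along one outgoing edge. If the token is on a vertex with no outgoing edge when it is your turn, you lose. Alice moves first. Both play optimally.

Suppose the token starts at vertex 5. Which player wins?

Positions with no move are L. A position that does have a move is losing for the player to move precisely when every available move leads to a winning position for the opponent. Fill in the labels:
Every edge goes from a vertex to one that appears earlier in the order 6, 3, 1, 4, 2, 5, so processing vertices in that order labels each vertex after all of its successors.
6: no outgoing edge → L
3: W (go to 6, an L position)
1: W (go to 6, an L position)
4: L (sole option 1(W) is W)
2: W (go to 4, an L position)
5: W (go to 4, an L position)
The starting position 5 is W: Alice should move to 4, handing over an L position.

Alice wins.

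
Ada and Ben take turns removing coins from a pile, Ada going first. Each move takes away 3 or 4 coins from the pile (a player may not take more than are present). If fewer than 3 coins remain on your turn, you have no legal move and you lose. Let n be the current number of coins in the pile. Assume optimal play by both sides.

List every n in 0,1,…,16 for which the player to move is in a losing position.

0, 1, 2, 7, 8, 9, 14, 15, 16

Positions with no move are L. A position that does have a move is losing for the player to move precisely when every available move leads to a winning position for the opponent. Fill in the labels:
n=0: no move → L
n=1: no move → L
n=2: no move → L
n=3: W (go to 0, an L position)
n=4: W (go to 1, an L position)
n=5: W (go to 2, an L position)
n=6: W (go to 2, an L position)
n=7: L (options 4(W), 3(W) are all W)
n=8: L (options 5(W), 4(W) are all W)
n=9: L (options 6(W), 5(W) are all W)
n=10: W (go to 7, an L position)
n=11: W (go to 8, an L position)
n=12: W (go to 9, an L position)
n=13: W (go to 9, an L position)
n=14: L (options 11(W), 10(W) are all W)
n=15: L (options 12(W), 11(W) are all W)
n=16: L (options 13(W), 12(W) are all W)
The losing starting values of n are exactly the entries labelled L in this table (9 of them).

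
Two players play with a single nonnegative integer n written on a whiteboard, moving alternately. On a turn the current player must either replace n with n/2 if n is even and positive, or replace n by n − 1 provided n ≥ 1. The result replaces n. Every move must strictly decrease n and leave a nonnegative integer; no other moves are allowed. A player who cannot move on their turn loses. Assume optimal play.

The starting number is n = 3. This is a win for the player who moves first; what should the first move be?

Move to 2.

Use the standard recursion: the mover loses at a terminal position; elsewhere, the mover wins exactly when some move hands the opponent an L position.
n=0: no move → L
n=1: can move to 0, which is L ⇒ W
n=2: the only move is to 1(W), a W ⇒ L
n=3: can move to 2, which is L ⇒ W
From 3, the L positions reachable in one move are: 2.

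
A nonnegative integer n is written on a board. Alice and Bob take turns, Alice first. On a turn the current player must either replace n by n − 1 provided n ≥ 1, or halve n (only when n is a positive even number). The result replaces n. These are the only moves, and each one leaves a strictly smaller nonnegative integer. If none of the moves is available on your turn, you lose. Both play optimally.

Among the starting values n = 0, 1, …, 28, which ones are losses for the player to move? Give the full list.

Classify positions by backward induction: terminal positions (no move available) are L. From any other position, the mover wins iff some move reaches an L.
n=0: no move → L
n=1: can move to 0, which is L ⇒ W
n=2: the only move is to 1(W), a W ⇒ L
n=3: can move to 2, which is L ⇒ W
n=4: can move to 2, which is L ⇒ W
n=5: the only move is to 4(W), a W ⇒ L
n=6: can move to 5, which is L ⇒ W
n=7: the only move is to 6(W), a W ⇒ L
n=8: can move to 7, which is L ⇒ W
n=9: the only move is to 8(W), a W ⇒ L
n=10: can move to 5, which is L ⇒ W
n=11: the only move is to 10(W), a W ⇒ L
n=12: can move to 11, which is L ⇒ W
n=13: the only move is to 12(W), a W ⇒ L
n=14: can move to 7, which is L ⇒ W
n=15: the only move is to 14(W), a W ⇒ L
n=16: can move to 15, which is L ⇒ W
n=17: the only move is to 16(W), a W ⇒ L
n=18: can move to 9, which is L ⇒ W
n=19: the only move is to 18(W), a W ⇒ L
n=20: can move to 19, which is L ⇒ W
n=21: the only move is to 20(W), a W ⇒ L
n=22: can move to 11, which is L ⇒ W
n=23: the only move is to 22(W), a W ⇒ L
n=24: can move to 23, which is L ⇒ W
n=25: the only move is to 24(W), a W ⇒ L
n=26: can move to 13, which is L ⇒ W
n=27: the only move is to 26(W), a W ⇒ L
n=28: can move to 27, which is L ⇒ W
Reading off the rows marked L gives the requested list; there are 14 such values of n.

0, 2, 5, 7, 9, 11, 13, 15, 17, 19, 21, 23, 25, 27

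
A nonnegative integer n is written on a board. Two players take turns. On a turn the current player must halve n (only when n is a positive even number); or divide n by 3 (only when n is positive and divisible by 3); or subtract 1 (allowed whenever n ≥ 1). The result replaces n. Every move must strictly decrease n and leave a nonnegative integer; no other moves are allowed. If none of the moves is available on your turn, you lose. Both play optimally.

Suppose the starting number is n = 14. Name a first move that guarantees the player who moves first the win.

Move to 7.

Label each position W (a win for the player to move) or L (a loss). A position with no legal move is L; any other position is W exactly when some move reaches an L, and L when every move reaches a W.
n=0: no move → L
n=1: W (go to 0, an L position)
n=2: L (sole option 1(W) is W)
n=3: W (go to 2, an L position)
n=4: W (go to 2, an L position)
n=5: L (sole option 4(W) is W)
n=6: W (go to 2, an L position)
n=7: L (sole option 6(W) is W)
n=8: W (go to 7, an L position)
n=9: L (options 3(W), 8(W) are all W)
n=10: W (go to 5, an L position)
n=11: L (sole option 10(W) is W)
n=12: W (go to 11, an L position)
n=13: L (sole option 12(W) is W)
n=14: W (go to 7, an L position)
From 14, the L positions reachable in one move are: 7, 13. Any move reaching one of these is winning.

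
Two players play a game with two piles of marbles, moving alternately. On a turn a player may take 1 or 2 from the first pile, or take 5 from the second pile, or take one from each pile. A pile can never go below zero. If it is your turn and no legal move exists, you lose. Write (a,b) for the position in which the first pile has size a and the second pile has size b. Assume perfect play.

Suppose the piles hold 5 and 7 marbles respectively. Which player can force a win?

The first player wins.

Classify positions by backward induction: terminal positions (no move available) are L. From any other position, the mover wins iff some move reaches an L.
No move ever increases a pile, so every position that can arise here has a ≤ 5 and b ≤ 7; it is enough to label the cells with 0 ≤ a ≤ 5 and 0 ≤ b ≤ 7.
Every move lowers a or b (never raises either), so fill the grid row by row in increasing a, and left to right within a row: each cell's successors are then already labelled.
      b=0  b=1  b=2  b=3  b=4  b=5  b=6  b=7
a=0:    L    L    L    L    L    W    W    W
a=1:    W    W    W    W    W    W    L    L
a=2:    W    W    W    W    W    L    W    W
a=3:    L    L    L    L    L    W    W    W
a=4:    W    W    W    W    W    W    L    L
a=5:    W    W    W    W    W    L    W    W
Cells with no legal move (terminal, hence L): (0,0), (0,1), (0,2), (0,3), (0,4).
The remaining L cells, each justified by listing all of its moves:
(1,6): moves to (0,6)(W), (1,1)(W), (0,5)(W); every one is W ⇒ L
(1,7): moves to (0,7)(W), (1,2)(W), (0,6)(W); every one is W ⇒ L
(2,5): moves to (1,5)(W), (0,5)(W), (2,0)(W), (1,4)(W); every one is W ⇒ L
(3,0): moves to (2,0)(W), (1,0)(W); every one is W ⇒ L
(3,1): moves to (2,1)(W), (1,1)(W), (2,0)(W); every one is W ⇒ L
(3,2): moves to (2,2)(W), (1,2)(W), (2,1)(W); every one is W ⇒ L
(3,3): moves to (2,3)(W), (1,3)(W), (2,2)(W); every one is W ⇒ L
(3,4): moves to (2,4)(W), (1,4)(W), (2,3)(W); every one is W ⇒ L
(4,6): moves to (3,6)(W), (2,6)(W), (4,1)(W), (3,5)(W); every one is W ⇒ L
(4,7): moves to (3,7)(W), (2,7)(W), (4,2)(W), (3,6)(W); every one is W ⇒ L
(5,5): moves to (4,5)(W), (3,5)(W), (5,0)(W), (4,4)(W); every one is W ⇒ L
Every other cell has at least one move into one of the L cells above, so it is W.
From (5,7) the player to move can move to (4,7), reaching an L position.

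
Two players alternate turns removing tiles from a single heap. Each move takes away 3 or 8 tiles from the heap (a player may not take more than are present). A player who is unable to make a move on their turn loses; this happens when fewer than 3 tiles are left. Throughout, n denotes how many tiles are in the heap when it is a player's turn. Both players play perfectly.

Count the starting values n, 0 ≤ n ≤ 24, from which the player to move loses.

Use the standard recursion: the mover loses at a terminal position; elsewhere, the mover wins exactly when some move hands the opponent an L position.
n=0: no move → L
n=1: no move → L
n=2: no move → L
n=3: can move to 0, which is L ⇒ W
n=4: can move to 1, which is L ⇒ W
n=5: can move to 2, which is L ⇒ W
n=6: the only move is to 3(W), a W ⇒ L
n=7: the only move is to 4(W), a W ⇒ L
n=8: can move to 0, which is L ⇒ W
n=9: can move to 6, which is L ⇒ W
n=10: can move to 7, which is L ⇒ W
n=11: moves to 8(W), 3(W); every one is W ⇒ L
n=12: moves to 9(W), 4(W); every one is W ⇒ L
n=13: moves to 10(W), 5(W); every one is W ⇒ L
n=14: can move to 11, which is L ⇒ W
n=15: can move to 12, which is L ⇒ W
n=16: can move to 13, which is L ⇒ W
n=17: moves to 14(W), 9(W); every one is W ⇒ L
n=18: moves to 15(W), 10(W); every one is W ⇒ L
n=19: can move to 11, which is L ⇒ W
n=20: can move to 17, which is L ⇒ W
n=21: can move to 18, which is L ⇒ W
n=22: moves to 19(W), 14(W); every one is W ⇒ L
n=23: moves to 20(W), 15(W); every one is W ⇒ L
n=24: moves to 21(W), 16(W); every one is W ⇒ L
L entries with 0 ≤ n ≤ 24: n = 0, 1, 2, 6, 7, 11, 12, 13, 17, 18, 22, 23, 24; that makes 13.

13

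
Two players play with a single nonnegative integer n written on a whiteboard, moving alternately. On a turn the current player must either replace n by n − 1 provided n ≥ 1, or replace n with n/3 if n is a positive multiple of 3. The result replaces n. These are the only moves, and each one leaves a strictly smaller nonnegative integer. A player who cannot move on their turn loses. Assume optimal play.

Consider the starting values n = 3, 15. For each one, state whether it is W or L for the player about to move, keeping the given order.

3: W, 15: L

Positions with no move are L. A position that does have a move is losing for the player to move precisely when every available move leads to a winning position for the opponent. Fill in the labels:
n=0: no move → L
n=1: →0(L), so W
n=2: →1(W) only, which is W, so L
n=3: →2(L), so W
n=4: →3(W) only, which is W, so L
n=5: →4(L), so W
n=6: →2(L), so W
n=7: →6(W) only, which is W, so L
n=8: →7(L), so W
n=9: →3(W), 8(W) — all W, so L
n=10: →9(L), so W
n=11: →10(W) only, which is W, so L
n=12: →4(L), so W
n=13: →12(W) only, which is W, so L
n=14: →13(L), so W
n=15: →5(W), 14(W) — all W, so L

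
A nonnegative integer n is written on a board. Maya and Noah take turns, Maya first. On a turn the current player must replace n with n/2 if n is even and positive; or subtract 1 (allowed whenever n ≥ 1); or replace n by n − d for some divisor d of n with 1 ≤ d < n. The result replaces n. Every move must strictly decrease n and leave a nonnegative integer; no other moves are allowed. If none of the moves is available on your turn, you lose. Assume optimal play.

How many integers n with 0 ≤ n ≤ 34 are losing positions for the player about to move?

17

Label each position W (a win for the player to move) or L (a loss). A position with no legal move is L; any other position is W exactly when some move reaches an L, and L when every move reaches a W.
n=0: no move → L
n=1: →0(L), so W
n=2: →1(W) only, which is W, so L
n=3: →2(L), so W
n=4: →2(L), so W
n=5: →4(W) only, which is W, so L
n=6: →5(L), so W
n=7: →6(W) only, which is W, so L
n=8: →7(L), so W
n=9: →6(W), 8(W) — all W, so L
n=10: →5(L), so W
n=11: →10(W) only, which is W, so L
n=12: →9(L), so W
n=13: →12(W) only, which is W, so L
n=14: →7(L), so W
n=15: →10(W), 12(W), 14(W) — all W, so L
n=16: →15(L), so W
n=17: →16(W) only, which is W, so L
n=18: →9(L), so W
n=19: →18(W) only, which is W, so L
n=20: →15(L), so W
n=21: →14(W), 18(W), 20(W) — all W, so L
n=22: →11(L), so W
n=23: →22(W) only, which is W, so L
n=24: →21(L), so W
n=25: →20(W), 24(W) — all W, so L
n=26: →13(L), so W
n=27: →18(W), 24(W), 26(W) — all W, so L
n=28: →21(L), so W
n=29: →28(W) only, which is W, so L
n=30: →15(L), so W
n=31: →30(W) only, which is W, so L
n=32: →31(L), so W
n=33: →22(W), 30(W), 32(W) — all W, so L
n=34: →17(L), so W
L entries with 0 ≤ n ≤ 34: n = 0, 2, 5, 7, 9, 11, 13, 15, 17, 19, 21, 23, 25, 27, 29, 31, 33; that makes 17.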